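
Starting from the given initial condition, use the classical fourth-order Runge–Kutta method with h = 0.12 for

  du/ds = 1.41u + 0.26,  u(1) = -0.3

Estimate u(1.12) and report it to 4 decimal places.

-0.3213

RK4: k1 = f(s_n, u_n); k2 = f(s_n + h/2, u_n + (h/2)·k1); k3 = f(s_n + h/2, u_n + (h/2)·k2); k4 = f(s_n + h, u_n + h·k3); u_{n+1} = u_n + (h/6)·(k1 + 2k2 + 2k3 + k4).
s=1.000000, u=-0.300000:
  k1 = f(1.000000, -0.300000) = -0.163000
  k2 = f(1.060000, -0.309780) = -0.176790
  k3 = f(1.060000, -0.310607) = -0.177956
  k4 = f(1.120000, -0.321355) = -0.193110
  u ← -0.300000 + (0.12/6)·(k1 + 2k2 + 2k3 + k4) = -0.321312
u(1.12) ≈ -0.3213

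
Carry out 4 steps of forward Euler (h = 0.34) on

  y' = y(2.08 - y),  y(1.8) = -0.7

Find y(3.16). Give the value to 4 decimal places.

Euler: y_{n+1} = y_n + h·f(s_n, y_n).
s=1.800000, y=-0.700000: f=-1.946000 → y ← -0.700000 + 0.34·(-1.946000) = -1.361640
s=2.140000, y=-1.361640: f=-4.686275 → y ← -1.361640 + 0.34·(-4.686275) = -2.954973
s=2.480000, y=-2.954973: f=-14.878212 → y ← -2.954973 + 0.34·(-14.878212) = -8.013566
s=2.820000, y=-8.013566: f=-80.885450 → y ← -8.013566 + 0.34·(-80.885450) = -35.514619
y(3.16) ≈ -35.5146

-35.5146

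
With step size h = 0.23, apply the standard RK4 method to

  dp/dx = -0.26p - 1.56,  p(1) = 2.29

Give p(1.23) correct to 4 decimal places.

RK4: k1 = f(x_n, p_n); k2 = f(x_n + h/2, p_n + (h/2)·k1); k3 = f(x_n + h/2, p_n + (h/2)·k2); k4 = f(x_n + h, p_n + h·k3); p_{n+1} = p_n + (h/6)·(k1 + 2k2 + 2k3 + k4).
x=1.000000, p=2.290000:
  k1 = f(1.000000, 2.290000) = -2.155400
  k2 = f(1.115000, 2.042129) = -2.090954
  k3 = f(1.115000, 2.049540) = -2.092880
  k4 = f(1.230000, 1.808637) = -2.030246
  p ← 2.290000 + (0.23/6)·(k1 + 2k2 + 2k3 + k4) = 1.808790
p(1.23) ≈ 1.8088

1.8088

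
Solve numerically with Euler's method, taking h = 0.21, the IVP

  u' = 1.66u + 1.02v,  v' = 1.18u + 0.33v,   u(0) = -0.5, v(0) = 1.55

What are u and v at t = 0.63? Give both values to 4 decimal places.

0.1535, 1.6297

Euler on (u,v): u_{n+1} = u_n + h·u', v_{n+1} = v_n + h·v'.
0.000000: (-0.500000, 1.550000); f=(0.751000, -0.078500) → (-0.342290, 1.533515)
0.210000: (-0.342290, 1.533515); f=(0.995984, 0.102158) → (-0.133133, 1.554968)
0.420000: (-0.133133, 1.554968); f=(1.365066, 0.356042) → (0.153530, 1.629737)
(u(0.63), v(0.63)) ≈ (0.1535, 1.6297)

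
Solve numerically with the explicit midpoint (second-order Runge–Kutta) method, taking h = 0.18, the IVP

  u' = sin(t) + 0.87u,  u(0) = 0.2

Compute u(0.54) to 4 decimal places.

0.4838

Midpoint: k1 = f(t_n, u_n); k2 = f(t_n + h/2, u_n + (h/2)·k1); u_{n+1} = u_n + h·k2.
t=0.000000, u=0.200000:
  k1 = f(0.000000, 0.200000) = 0.174000
  k2 = f(0.090000, 0.215660) = 0.277503
  u ← 0.200000 + 0.18·0.277503 = 0.249950
t=0.180000, u=0.249950:
  k1 = f(0.180000, 0.249950) = 0.396487
  k2 = f(0.270000, 0.285634) = 0.515233
  u ← 0.249950 + 0.18·0.515233 = 0.342692
t=0.360000, u=0.342692:
  k1 = f(0.360000, 0.342692) = 0.650417
  k2 = f(0.450000, 0.401230) = 0.784036
  u ← 0.342692 + 0.18·0.784036 = 0.483819
u(0.54) ≈ 0.4838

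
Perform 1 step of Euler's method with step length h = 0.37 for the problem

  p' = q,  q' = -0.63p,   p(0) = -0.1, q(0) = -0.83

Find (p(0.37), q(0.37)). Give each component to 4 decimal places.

-0.4071, -0.8067

Euler on (p,q): p_{n+1} = p_n + h·p', q_{n+1} = q_n + h·q'.
0.000000: (-0.100000, -0.830000); f=(-0.830000, 0.063000) → (-0.407100, -0.806690)
(p(0.37), q(0.37)) ≈ (-0.4071, -0.8067)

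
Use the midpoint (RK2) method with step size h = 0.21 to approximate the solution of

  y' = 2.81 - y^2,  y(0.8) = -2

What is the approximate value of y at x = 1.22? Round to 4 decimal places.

Midpoint: k1 = f(x_n, y_n); k2 = f(x_n + h/2, y_n + (h/2)·k1); y_{n+1} = y_n + h·k2.
x=0.800000, y=-2.000000:
  k1 = f(0.800000, -2.000000) = -1.190000
  k2 = f(0.905000, -2.124950) = -1.705413
  y ← -2.000000 + 0.21·(-1.705413) = -2.358137
x=1.010000, y=-2.358137:
  k1 = f(1.010000, -2.358137) = -2.750808
  k2 = f(1.115000, -2.646972) = -4.196458
  y ← -2.358137 + 0.21·(-4.196458) = -3.239393
y(1.22) ≈ -3.2394

-3.2394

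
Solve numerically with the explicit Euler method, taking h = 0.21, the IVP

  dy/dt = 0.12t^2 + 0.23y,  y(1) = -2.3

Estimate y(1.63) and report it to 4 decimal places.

-2.5324

Euler: y_{n+1} = y_n + h·f(t_n, y_n).
t=1.000000, y=-2.300000: f=-0.409000 → y ← -2.300000 + 0.21·(-0.409000) = -2.385890
t=1.210000, y=-2.385890: f=-0.373063 → y ← -2.385890 + 0.21·(-0.373063) = -2.464233
t=1.420000, y=-2.464233: f=-0.324806 → y ← -2.464233 + 0.21·(-0.324806) = -2.532442
y(1.63) ≈ -2.5324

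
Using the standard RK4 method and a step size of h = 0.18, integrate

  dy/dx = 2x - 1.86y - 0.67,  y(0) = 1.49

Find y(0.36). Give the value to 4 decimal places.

RK4: k1 = f(x_n, y_n); k2 = f(x_n + h/2, y_n + (h/2)·k1); k3 = f(x_n + h/2, y_n + (h/2)·k2); k4 = f(x_n + h, y_n + h·k3); y_{n+1} = y_n + (h/6)·(k1 + 2k2 + 2k3 + k4).
x=0.000000, y=1.490000:
  k1 = f(0.000000, 1.490000) = -3.441400
  k2 = f(0.090000, 1.180274) = -2.685310
  k3 = f(0.090000, 1.248322) = -2.811879
  k4 = f(0.180000, 0.983862) = -2.139983
  y ← 1.490000 + (0.18/6)·(k1 + 2k2 + 2k3 + k4) = 0.992727
x=0.180000, y=0.992727:
  k1 = f(0.180000, 0.992727) = -2.156473
  k2 = f(0.270000, 0.798645) = -1.615479
  k3 = f(0.270000, 0.847334) = -1.706041
  k4 = f(0.360000, 0.685640) = -1.225290
  y ← 0.992727 + (0.18/6)·(k1 + 2k2 + 2k3 + k4) = 0.691983
y(0.36) ≈ 0.6920

0.6920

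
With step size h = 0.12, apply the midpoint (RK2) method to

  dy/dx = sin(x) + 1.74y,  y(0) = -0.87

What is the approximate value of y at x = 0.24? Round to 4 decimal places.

-1.2857

Midpoint: k1 = f(x_n, y_n); k2 = f(x_n + h/2, y_n + (h/2)·k1); y_{n+1} = y_n + h·k2.
x=0.000000, y=-0.870000:
  k1 = f(0.000000, -0.870000) = -1.513800
  k2 = f(0.060000, -0.960828) = -1.611877
  y ← -0.870000 + 0.12·(-1.611877) = -1.063425
x=0.120000, y=-1.063425:
  k1 = f(0.120000, -1.063425) = -1.730648
  k2 = f(0.180000, -1.167264) = -1.852010
  y ← -1.063425 + 0.12·(-1.852010) = -1.285666
y(0.24) ≈ -1.2857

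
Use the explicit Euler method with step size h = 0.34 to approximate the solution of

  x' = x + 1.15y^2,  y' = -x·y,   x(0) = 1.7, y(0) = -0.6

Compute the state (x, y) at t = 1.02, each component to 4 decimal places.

Euler on (x,y): x_{n+1} = x_n + h·x', y_{n+1} = y_n + h·y'.
0.000000: (1.700000, -0.600000); f=(2.114000, 1.020000) → (2.418760, -0.253200)
0.340000: (2.418760, -0.253200); f=(2.492487, 0.612430) → (3.266206, -0.044974)
0.680000: (3.266206, -0.044974); f=(3.268532, 0.146894) → (4.377506, 0.004970)
(x(1.02), y(1.02)) ≈ (4.3775, 0.0050)

4.3775, 0.0050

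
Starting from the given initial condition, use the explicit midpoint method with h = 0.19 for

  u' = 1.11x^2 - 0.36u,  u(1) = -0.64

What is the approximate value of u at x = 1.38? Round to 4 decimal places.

Midpoint: k1 = f(x_n, u_n); k2 = f(x_n + h/2, u_n + (h/2)·k1); u_{n+1} = u_n + h·k2.
x=1.000000, u=-0.640000:
  k1 = f(1.000000, -0.640000) = 1.340400
  k2 = f(1.095000, -0.512662) = 1.515476
  u ← -0.640000 + 0.19·1.515476 = -0.352060
x=1.190000, u=-0.352060:
  k1 = f(1.190000, -0.352060) = 1.698612
  k2 = f(1.285000, -0.190691) = 1.901509
  u ← -0.352060 + 0.19·1.901509 = 0.009227
u(1.38) ≈ 0.0092

0.0092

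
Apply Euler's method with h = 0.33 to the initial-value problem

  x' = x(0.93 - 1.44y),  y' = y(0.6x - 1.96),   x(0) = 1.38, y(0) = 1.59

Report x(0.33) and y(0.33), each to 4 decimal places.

Euler on (x,y): x_{n+1} = x_n + h·x', y_{n+1} = y_n + h·y'.
0.000000: (1.380000, 1.590000); f=(-1.876248, -1.799880) → (0.760838, 0.996040)
(x(0.33), y(0.33)) ≈ (0.7608, 0.9960)

0.7608, 0.9960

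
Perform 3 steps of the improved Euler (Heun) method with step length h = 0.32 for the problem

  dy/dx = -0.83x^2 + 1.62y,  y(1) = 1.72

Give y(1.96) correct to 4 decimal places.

4.3590

Heun: k1 = f(x_n, y_n); k2 = f(x_n + h, y_n + h·k1); y_{n+1} = y_n + (h/2)·(k1 + k2).
x=1.000000, y=1.720000:
  k1 = f(1.000000, 1.720000) = 1.956400
  k2 = f(1.320000, 2.346048) = 2.354406
  y ← 1.720000 + (0.32/2)·(1.956400 + 2.354406) = 2.409729
x=1.320000, y=2.409729:
  k1 = f(1.320000, 2.409729) = 2.457569
  k2 = f(1.640000, 3.196151) = 2.945397
  y ← 2.409729 + (0.32/2)·(2.457569 + 2.945397) = 3.274203
x=1.640000, y=3.274203:
  k1 = f(1.640000, 3.274203) = 3.071841
  k2 = f(1.960000, 4.257193) = 3.708124
  y ← 3.274203 + (0.32/2)·(3.071841 + 3.708124) = 4.358998
y(1.96) ≈ 4.3590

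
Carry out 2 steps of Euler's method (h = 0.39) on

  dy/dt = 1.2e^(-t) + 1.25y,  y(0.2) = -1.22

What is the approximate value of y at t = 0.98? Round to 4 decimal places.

Euler: y_{n+1} = y_n + h·f(t_n, y_n).
t=0.200000, y=-1.220000: f=-0.542523 → y ← -1.220000 + 0.39·(-0.542523) = -1.431584
t=0.590000, y=-1.431584: f=-1.124287 → y ← -1.431584 + 0.39·(-1.124287) = -1.870056
y(0.98) ≈ -1.8701

-1.8701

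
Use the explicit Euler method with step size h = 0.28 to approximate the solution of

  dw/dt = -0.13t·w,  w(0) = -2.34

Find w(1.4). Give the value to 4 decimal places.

-2.1099

Euler: w_{n+1} = w_n + h·f(t_n, w_n).
t=0.000000, w=-2.340000: f=0.000000 → w ← -2.340000 + 0.28·0.000000 = -2.340000
t=0.280000, w=-2.340000: f=0.085176 → w ← -2.340000 + 0.28·0.085176 = -2.316151
t=0.560000, w=-2.316151: f=0.168616 → w ← -2.316151 + 0.28·0.168616 = -2.268938
t=0.840000, w=-2.268938: f=0.247768 → w ← -2.268938 + 0.28·0.247768 = -2.199563
t=1.120000, w=-2.199563: f=0.320256 → w ← -2.199563 + 0.28·0.320256 = -2.109891
w(1.4) ≈ -2.1099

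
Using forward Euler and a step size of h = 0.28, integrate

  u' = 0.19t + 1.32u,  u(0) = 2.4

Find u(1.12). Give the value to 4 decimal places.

8.5582

Euler: u_{n+1} = u_n + h·f(t_n, u_n).
t=0.000000, u=2.400000: f=3.168000 → u ← 2.400000 + 0.28·3.168000 = 3.287040
t=0.280000, u=3.287040: f=4.392093 → u ← 3.287040 + 0.28·4.392093 = 4.516826
t=0.560000, u=4.516826: f=6.068610 → u ← 4.516826 + 0.28·6.068610 = 6.216037
t=0.840000, u=6.216037: f=8.364769 → u ← 6.216037 + 0.28·8.364769 = 8.558172
u(1.12) ≈ 8.5582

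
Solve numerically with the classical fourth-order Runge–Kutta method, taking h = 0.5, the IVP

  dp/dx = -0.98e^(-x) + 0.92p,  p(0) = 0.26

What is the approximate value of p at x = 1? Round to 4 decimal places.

RK4: k1 = f(x_n, p_n); k2 = f(x_n + h/2, p_n + (h/2)·k1); k3 = f(x_n + h/2, p_n + (h/2)·k2); k4 = f(x_n + h, p_n + h·k3); p_{n+1} = p_n + (h/6)·(k1 + 2k2 + 2k3 + k4).
x=0.000000, p=0.260000:
  k1 = f(0.000000, 0.260000) = -0.740800
  k2 = f(0.250000, 0.074800) = -0.694409
  k3 = f(0.250000, 0.086398) = -0.683739
  k4 = f(0.500000, -0.081869) = -0.669720
  p ← 0.260000 + (0.5/6)·(k1 + 2k2 + 2k3 + k4) = -0.087235
x=0.500000, p=-0.087235:
  k1 = f(0.500000, -0.087235) = -0.674656
  k2 = f(0.750000, -0.255899) = -0.698346
  k3 = f(0.750000, -0.261821) = -0.703795
  k4 = f(1.000000, -0.439132) = -0.764523
  p ← -0.087235 + (0.5/6)·(k1 + 2k2 + 2k3 + k4) = -0.440856
p(1) ≈ -0.4409

-0.4409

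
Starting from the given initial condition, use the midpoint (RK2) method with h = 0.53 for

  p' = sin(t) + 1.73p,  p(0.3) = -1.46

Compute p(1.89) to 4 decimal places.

-14.4116

Midpoint: k1 = f(t_n, p_n); k2 = f(t_n + h/2, p_n + (h/2)·k1); p_{n+1} = p_n + h·k2.
t=0.300000, p=-1.460000:
  k1 = f(0.300000, -1.460000) = -2.230280
  k2 = f(0.565000, -2.051024) = -3.012856
  p ← -1.460000 + 0.53·(-3.012856) = -3.056814
t=0.830000, p=-3.056814:
  k1 = f(0.830000, -3.056814) = -4.550356
  k2 = f(1.095000, -4.262658) = -6.485470
  p ← -3.056814 + 0.53·(-6.485470) = -6.494113
t=1.360000, p=-6.494113:
  k1 = f(1.360000, -6.494113) = -10.256951
  k2 = f(1.625000, -9.212205) = -14.938583
  p ← -6.494113 + 0.53·(-14.938583) = -14.411562
p(1.89) ≈ -14.4116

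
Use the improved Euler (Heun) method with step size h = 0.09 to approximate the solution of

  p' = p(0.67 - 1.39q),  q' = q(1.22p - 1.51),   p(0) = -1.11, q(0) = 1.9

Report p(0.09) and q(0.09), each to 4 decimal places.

Heun on (p,q): k1 = f(x_n, state_n); k2 = f(x_n + h, state_n + h·k1); state_{n+1} = state_n + (h/2)·(k1 + k2).
0.000000: (-1.110000, 1.900000)
  k1 = (2.187810, -5.441980)
  predictor → (-0.913097, 1.410222)
  k2 = (1.178085, -3.700392)
  → (-0.958535, 1.488593)
(p(0.09), q(0.09)) ≈ (-0.9585, 1.4886)

-0.9585, 1.4886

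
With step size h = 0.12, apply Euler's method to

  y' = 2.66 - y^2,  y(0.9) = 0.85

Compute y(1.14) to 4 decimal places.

1.2611

Euler: y_{n+1} = y_n + h·f(t_n, y_n).
t=0.900000, y=0.850000: f=1.937500 → y ← 0.850000 + 0.12·1.937500 = 1.082500
t=1.020000, y=1.082500: f=1.488194 → y ← 1.082500 + 0.12·1.488194 = 1.261083
y(1.14) ≈ 1.2611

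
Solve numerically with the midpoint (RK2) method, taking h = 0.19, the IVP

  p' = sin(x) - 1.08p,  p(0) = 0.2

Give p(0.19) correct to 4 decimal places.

0.1812

Midpoint: k1 = f(x_n, p_n); k2 = f(x_n + h/2, p_n + (h/2)·k1); p_{n+1} = p_n + h·k2.
x=0.000000, p=0.200000:
  k1 = f(0.000000, 0.200000) = -0.216000
  k2 = f(0.095000, 0.179480) = -0.098981
  p ← 0.200000 + 0.19·(-0.098981) = 0.181194
p(0.19) ≈ 0.1812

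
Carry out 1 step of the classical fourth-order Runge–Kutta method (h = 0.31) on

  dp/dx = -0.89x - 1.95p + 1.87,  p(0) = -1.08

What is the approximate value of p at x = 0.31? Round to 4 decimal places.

RK4: k1 = f(x_n, p_n); k2 = f(x_n + h/2, p_n + (h/2)·k1); k3 = f(x_n + h/2, p_n + (h/2)·k2); k4 = f(x_n + h, p_n + h·k3); p_{n+1} = p_n + (h/6)·(k1 + 2k2 + 2k3 + k4).
x=0.000000, p=-1.080000:
  k1 = f(0.000000, -1.080000) = 3.976000
  k2 = f(0.155000, -0.463720) = 2.636304
  k3 = f(0.155000, -0.671373) = 3.041227
  k4 = f(0.310000, -0.137220) = 1.861678
  p ← -1.080000 + (0.31/6)·(k1 + 2k2 + 2k3 + k4) = -0.191708
p(0.31) ≈ -0.1917

-0.1917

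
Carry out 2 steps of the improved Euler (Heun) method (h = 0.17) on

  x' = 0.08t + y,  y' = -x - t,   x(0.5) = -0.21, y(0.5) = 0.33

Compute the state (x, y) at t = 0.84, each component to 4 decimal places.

Heun on (x,y): k1 = f(t_n, state_n); k2 = f(t_n + h, state_n + h·k1); state_{n+1} = state_n + (h/2)·(k1 + k2).
0.500000: (-0.210000, 0.330000)
  k1 = (0.370000, -0.290000)
  predictor → (-0.147100, 0.280700)
  k2 = (0.334300, -0.522900)
  → (-0.150135, 0.260904)
0.670000: (-0.150135, 0.260904)
  k1 = (0.314503, -0.519866)
  predictor → (-0.096669, 0.172526)
  k2 = (0.239726, -0.743331)
  → (-0.103025, 0.153532)
(x(0.84), y(0.84)) ≈ (-0.1030, 0.1535)

-0.1030, 0.1535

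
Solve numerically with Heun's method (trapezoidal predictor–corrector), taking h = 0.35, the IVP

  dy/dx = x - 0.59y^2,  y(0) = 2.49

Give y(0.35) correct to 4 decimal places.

1.7600

Heun: k1 = f(x_n, y_n); k2 = f(x_n + h, y_n + h·k1); y_{n+1} = y_n + (h/2)·(k1 + k2).
x=0.000000, y=2.490000:
  k1 = f(0.000000, 2.490000) = -3.658059
  k2 = f(0.350000, 1.209679) = -0.513361
  y ← 2.490000 + (0.35/2)·(-3.658059 + (-0.513361)) = 1.760001
y(0.35) ≈ 1.7600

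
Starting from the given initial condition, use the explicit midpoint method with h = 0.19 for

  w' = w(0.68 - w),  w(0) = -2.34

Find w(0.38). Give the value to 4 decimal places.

-13.6408

Midpoint: k1 = f(x_n, w_n); k2 = f(x_n + h/2, w_n + (h/2)·k1); w_{n+1} = w_n + h·k2.
x=0.000000, w=-2.340000:
  k1 = f(0.000000, -2.340000) = -7.066800
  k2 = f(0.095000, -3.011346) = -11.115920
  w ← -2.340000 + 0.19·(-11.115920) = -4.452025
x=0.190000, w=-4.452025:
  k1 = f(0.190000, -4.452025) = -22.847902
  k2 = f(0.285000, -6.622575) = -48.361857
  w ← -4.452025 + 0.19·(-48.361857) = -13.640778
w(0.38) ≈ -13.6408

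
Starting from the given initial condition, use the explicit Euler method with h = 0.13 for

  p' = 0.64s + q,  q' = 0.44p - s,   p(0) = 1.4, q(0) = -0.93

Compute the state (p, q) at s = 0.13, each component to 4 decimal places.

Euler on (p,q): p_{n+1} = p_n + h·p', q_{n+1} = q_n + h·q'.
0.000000: (1.400000, -0.930000); f=(-0.930000, 0.616000) → (1.279100, -0.849920)
(p(0.13), q(0.13)) ≈ (1.2791, -0.8499)

1.2791, -0.8499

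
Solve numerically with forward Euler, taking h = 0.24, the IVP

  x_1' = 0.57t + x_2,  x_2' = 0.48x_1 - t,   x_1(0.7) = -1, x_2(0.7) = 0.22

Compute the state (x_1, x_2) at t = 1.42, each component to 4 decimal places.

Euler on (x_1,x_2): x_1_{n+1} = x_1_n + h·x_1', x_2_{n+1} = x_2_n + h·x_2'.
0.700000: (-1.000000, 0.220000); f=(0.619000, -1.180000) → (-0.851440, -0.063200)
0.940000: (-0.851440, -0.063200); f=(0.472600, -1.348691) → (-0.738016, -0.386886)
1.180000: (-0.738016, -0.386886); f=(0.285714, -1.534248) → (-0.669445, -0.755105)
(x_1(1.42), x_2(1.42)) ≈ (-0.6694, -0.7551)

-0.6694, -0.7551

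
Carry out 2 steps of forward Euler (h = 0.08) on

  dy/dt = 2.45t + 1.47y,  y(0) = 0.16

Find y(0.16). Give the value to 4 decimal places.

0.2155

Euler: y_{n+1} = y_n + h·f(t_n, y_n).
t=0.000000, y=0.160000: f=0.235200 → y ← 0.160000 + 0.08·0.235200 = 0.178816
t=0.080000, y=0.178816: f=0.458860 → y ← 0.178816 + 0.08·0.458860 = 0.215525
y(0.16) ≈ 0.2155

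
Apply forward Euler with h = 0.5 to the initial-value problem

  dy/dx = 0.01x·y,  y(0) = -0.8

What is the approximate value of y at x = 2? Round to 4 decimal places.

-0.8121

Euler: y_{n+1} = y_n + h·f(x_n, y_n).
x=0.000000, y=-0.800000: f=0.000000 → y ← -0.800000 + 0.5·0.000000 = -0.800000
x=0.500000, y=-0.800000: f=-0.004000 → y ← -0.800000 + 0.5·(-0.004000) = -0.802000
x=1.000000, y=-0.802000: f=-0.008020 → y ← -0.802000 + 0.5·(-0.008020) = -0.806010
x=1.500000, y=-0.806010: f=-0.012090 → y ← -0.806010 + 0.5·(-0.012090) = -0.812055
y(2) ≈ -0.8121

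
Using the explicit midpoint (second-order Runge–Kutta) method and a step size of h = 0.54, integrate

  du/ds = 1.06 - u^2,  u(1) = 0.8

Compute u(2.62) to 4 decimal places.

Midpoint: k1 = f(s_n, u_n); k2 = f(s_n + h/2, u_n + (h/2)·k1); u_{n+1} = u_n + h·k2.
s=1.000000, u=0.800000:
  k1 = f(1.000000, 0.800000) = 0.420000
  k2 = f(1.270000, 0.913400) = 0.225700
  u ← 0.800000 + 0.54·0.225700 = 0.921878
s=1.540000, u=0.921878:
  k1 = f(1.540000, 0.921878) = 0.210141
  k2 = f(1.810000, 0.978616) = 0.102310
  u ← 0.921878 + 0.54·0.102310 = 0.977126
s=2.080000, u=0.977126:
  k1 = f(2.080000, 0.977126) = 0.105225
  k2 = f(2.350000, 1.005537) = 0.048896
  u ← 0.977126 + 0.54·0.048896 = 1.003530
u(2.62) ≈ 1.0035

1.0035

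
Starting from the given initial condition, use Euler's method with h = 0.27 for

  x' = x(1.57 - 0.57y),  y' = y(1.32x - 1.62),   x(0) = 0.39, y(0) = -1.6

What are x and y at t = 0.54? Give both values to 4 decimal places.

Euler on (x,y): x_{n+1} = x_n + h·x', y_{n+1} = y_n + h·y'.
0.000000: (0.390000, -1.600000); f=(0.967980, 1.768320) → (0.651355, -1.122554)
0.270000: (0.651355, -1.122554); f=(1.439400, 0.853379) → (1.039992, -0.892141)
(x(0.54), y(0.54)) ≈ (1.0400, -0.8921)

1.0400, -0.8921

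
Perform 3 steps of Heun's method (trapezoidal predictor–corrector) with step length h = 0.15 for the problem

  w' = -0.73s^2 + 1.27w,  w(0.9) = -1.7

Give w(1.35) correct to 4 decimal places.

-3.5426

Heun: k1 = f(s_n, w_n); k2 = f(s_n + h, w_n + h·k1); w_{n+1} = w_n + (h/2)·(k1 + k2).
s=0.900000, w=-1.700000:
  k1 = f(0.900000, -1.700000) = -2.750300
  k2 = f(1.050000, -2.112545) = -3.487757
  w ← -1.700000 + (0.15/2)·(-2.750300 + (-3.487757)) = -2.167854
s=1.050000, w=-2.167854:
  k1 = f(1.050000, -2.167854) = -3.558000
  k2 = f(1.200000, -2.701554) = -4.482174
  w ← -2.167854 + (0.15/2)·(-3.558000 + (-4.482174)) = -2.770867
s=1.200000, w=-2.770867:
  k1 = f(1.200000, -2.770867) = -4.570202
  k2 = f(1.350000, -3.456398) = -5.720050
  w ← -2.770867 + (0.15/2)·(-4.570202 + (-5.720050)) = -3.542636
w(1.35) ≈ -3.5426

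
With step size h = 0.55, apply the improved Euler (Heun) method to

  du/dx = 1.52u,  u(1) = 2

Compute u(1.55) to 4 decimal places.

Heun: k1 = f(x_n, u_n); k2 = f(x_n + h, u_n + h·k1); u_{n+1} = u_n + (h/2)·(k1 + k2).
x=1.000000, u=2.000000:
  k1 = f(1.000000, 2.000000) = 3.040000
  k2 = f(1.550000, 3.672000) = 5.581440
  u ← 2.000000 + (0.55/2)·(3.040000 + 5.581440) = 4.370896
u(1.55) ≈ 4.3709

4.3709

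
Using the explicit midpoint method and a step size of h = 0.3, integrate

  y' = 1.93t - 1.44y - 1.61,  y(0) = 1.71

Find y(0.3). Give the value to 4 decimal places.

0.8390

Midpoint: k1 = f(t_n, y_n); k2 = f(t_n + h/2, y_n + (h/2)·k1); y_{n+1} = y_n + h·k2.
t=0.000000, y=1.710000:
  k1 = f(0.000000, 1.710000) = -4.072400
  k2 = f(0.150000, 1.099140) = -2.903262
  y ← 1.710000 + 0.3·(-2.903262) = 0.839022
y(0.3) ≈ 0.8390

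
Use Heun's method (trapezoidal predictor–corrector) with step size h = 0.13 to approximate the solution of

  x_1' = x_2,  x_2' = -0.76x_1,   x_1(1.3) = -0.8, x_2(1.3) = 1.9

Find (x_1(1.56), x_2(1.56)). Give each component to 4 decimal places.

-0.2887, 2.0083

Heun on (x_1,x_2): k1 = f(s_n, state_n); k2 = f(s_n + h, state_n + h·k1); state_{n+1} = state_n + (h/2)·(k1 + k2).
1.300000: (-0.800000, 1.900000)
  k1 = (1.900000, 0.608000)
  predictor → (-0.553000, 1.979040)
  k2 = (1.979040, 0.420280)
  → (-0.547862, 1.966838)
1.430000: (-0.547862, 1.966838)
  k1 = (1.966838, 0.416375)
  predictor → (-0.292173, 2.020967)
  k2 = (2.020967, 0.222052)
  → (-0.288655, 2.008336)
(x_1(1.56), x_2(1.56)) ≈ (-0.2887, 2.0083)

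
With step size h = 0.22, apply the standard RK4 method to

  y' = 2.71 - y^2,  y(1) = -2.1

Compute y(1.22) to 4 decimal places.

-2.7402

RK4: k1 = f(s_n, y_n); k2 = f(s_n + h/2, y_n + (h/2)·k1); k3 = f(s_n + h/2, y_n + (h/2)·k2); k4 = f(s_n + h, y_n + h·k3); y_{n+1} = y_n + (h/6)·(k1 + 2k2 + 2k3 + k4).
s=1.000000, y=-2.100000:
  k1 = f(1.000000, -2.100000) = -1.700000
  k2 = f(1.110000, -2.287000) = -2.520369
  k3 = f(1.110000, -2.377241) = -2.941273
  k4 = f(1.220000, -2.747080) = -4.836449
  y ← -2.100000 + (0.22/6)·(k1 + 2k2 + 2k3 + k4) = -2.740190
y(1.22) ≈ -2.7402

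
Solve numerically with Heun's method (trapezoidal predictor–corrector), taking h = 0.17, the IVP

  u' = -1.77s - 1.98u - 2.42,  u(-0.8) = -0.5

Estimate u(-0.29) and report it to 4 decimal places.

-0.6774

Heun: k1 = f(s_n, u_n); k2 = f(s_n + h, u_n + h·k1); u_{n+1} = u_n + (h/2)·(k1 + k2).
s=-0.800000, u=-0.500000:
  k1 = f(-0.800000, -0.500000) = -0.014000
  k2 = f(-0.630000, -0.502380) = -0.310188
  u ← -0.500000 + (0.17/2)·(-0.014000 + (-0.310188)) = -0.527556
s=-0.630000, u=-0.527556:
  k1 = f(-0.630000, -0.527556) = -0.260339
  k2 = f(-0.460000, -0.571814) = -0.473609
  u ← -0.527556 + (0.17/2)·(-0.260339 + (-0.473609)) = -0.589942
s=-0.460000, u=-0.589942:
  k1 = f(-0.460000, -0.589942) = -0.437716
  k2 = f(-0.290000, -0.664353) = -0.591281
  u ← -0.589942 + (0.17/2)·(-0.437716 + (-0.591281)) = -0.677406
u(-0.29) ≈ -0.6774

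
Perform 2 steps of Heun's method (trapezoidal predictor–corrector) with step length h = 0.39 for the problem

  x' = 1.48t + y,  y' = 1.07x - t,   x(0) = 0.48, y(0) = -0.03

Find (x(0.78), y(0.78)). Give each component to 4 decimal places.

1.0142, 0.1768

Heun on (x,y): k1 = f(t_n, state_n); k2 = f(t_n + h, state_n + h·k1); state_{n+1} = state_n + (h/2)·(k1 + k2).
0.000000: (0.480000, -0.030000)
  k1 = (-0.030000, 0.513600)
  predictor → (0.468300, 0.170304)
  k2 = (0.747504, 0.111081)
  → (0.619913, 0.091813)
0.390000: (0.619913, 0.091813)
  k1 = (0.669013, 0.273307)
  predictor → (0.880828, 0.198403)
  k2 = (1.352803, 0.162486)
  → (1.014167, 0.176793)
(x(0.78), y(0.78)) ≈ (1.0142, 0.1768)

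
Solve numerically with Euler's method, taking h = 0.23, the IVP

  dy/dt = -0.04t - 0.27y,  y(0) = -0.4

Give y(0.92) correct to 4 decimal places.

-0.3217

Euler: y_{n+1} = y_n + h·f(t_n, y_n).
t=0.000000, y=-0.400000: f=0.108000 → y ← -0.400000 + 0.23·0.108000 = -0.375160
t=0.230000, y=-0.375160: f=0.092093 → y ← -0.375160 + 0.23·0.092093 = -0.353979
t=0.460000, y=-0.353979: f=0.077174 → y ← -0.353979 + 0.23·0.077174 = -0.336228
t=0.690000, y=-0.336228: f=0.063182 → y ← -0.336228 + 0.23·0.063182 = -0.321697
y(0.92) ≈ -0.3217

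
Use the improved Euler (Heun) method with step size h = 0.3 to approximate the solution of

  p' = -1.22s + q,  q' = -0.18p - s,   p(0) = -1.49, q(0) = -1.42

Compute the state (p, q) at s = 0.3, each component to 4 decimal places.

-1.9588, -1.3730

Heun on (p,q): k1 = f(s_n, state_n); k2 = f(s_n + h, state_n + h·k1); state_{n+1} = state_n + (h/2)·(k1 + k2).
0.000000: (-1.490000, -1.420000)
  k1 = (-1.420000, 0.268200)
  predictor → (-1.916000, -1.339540)
  k2 = (-1.705540, 0.044880)
  → (-1.958831, -1.373038)
(p(0.3), q(0.3)) ≈ (-1.9588, -1.3730)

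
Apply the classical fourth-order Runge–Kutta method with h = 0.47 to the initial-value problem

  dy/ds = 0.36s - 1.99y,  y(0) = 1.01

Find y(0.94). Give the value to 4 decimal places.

RK4: k1 = f(s_n, y_n); k2 = f(s_n + h/2, y_n + (h/2)·k1); k3 = f(s_n + h/2, y_n + (h/2)·k2); k4 = f(s_n + h, y_n + h·k3); y_{n+1} = y_n + (h/6)·(k1 + 2k2 + 2k3 + k4).
s=0.000000, y=1.010000:
  k1 = f(0.000000, 1.010000) = -2.009900
  k2 = f(0.235000, 0.537674) = -0.985370
  k3 = f(0.235000, 0.778438) = -1.464492
  k4 = f(0.470000, 0.321689) = -0.470961
  y ← 1.010000 + (0.47/6)·(k1 + 2k2 + 2k3 + k4) = 0.431854
s=0.470000, y=0.431854:
  k1 = f(0.470000, 0.431854) = -0.690190
  k2 = f(0.705000, 0.269660) = -0.282823
  k3 = f(0.705000, 0.365391) = -0.473328
  k4 = f(0.940000, 0.209390) = -0.078286
  y ← 0.431854 + (0.47/6)·(k1 + 2k2 + 2k3 + k4) = 0.253193
y(0.94) ≈ 0.2532

0.2532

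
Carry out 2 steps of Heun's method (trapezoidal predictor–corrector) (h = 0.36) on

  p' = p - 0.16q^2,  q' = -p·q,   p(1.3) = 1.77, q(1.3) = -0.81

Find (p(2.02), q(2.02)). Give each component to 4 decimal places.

3.5459, -0.2086

Heun on (p,q): k1 = f(t_n, state_n); k2 = f(t_n + h, state_n + h·k1); state_{n+1} = state_n + (h/2)·(k1 + k2).
1.300000: (1.770000, -0.810000)
  k1 = (1.665024, 1.433700)
  predictor → (2.369409, -0.293868)
  k2 = (2.355591, 0.696293)
  → (2.493711, -0.426601)
1.660000: (2.493711, -0.426601)
  k1 = (2.464593, 1.063820)
  predictor → (3.380964, -0.043626)
  k2 = (3.380660, 0.147498)
  → (3.545856, -0.208564)
(p(2.02), q(2.02)) ≈ (3.5459, -0.2086)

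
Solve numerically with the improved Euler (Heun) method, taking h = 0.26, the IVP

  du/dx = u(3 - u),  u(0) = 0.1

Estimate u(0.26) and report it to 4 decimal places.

0.2021

Heun: k1 = f(x_n, u_n); k2 = f(x_n + h, u_n + h·k1); u_{n+1} = u_n + (h/2)·(k1 + k2).
x=0.000000, u=0.100000:
  k1 = f(0.000000, 0.100000) = 0.290000
  k2 = f(0.260000, 0.175400) = 0.495435
  u ← 0.100000 + (0.26/2)·(0.290000 + 0.495435) = 0.202107
u(0.26) ≈ 0.2021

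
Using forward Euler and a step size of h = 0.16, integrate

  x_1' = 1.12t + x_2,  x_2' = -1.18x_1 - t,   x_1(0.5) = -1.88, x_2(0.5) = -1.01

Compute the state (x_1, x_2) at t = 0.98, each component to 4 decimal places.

Euler on (x_1,x_2): x_1_{n+1} = x_1_n + h·x_1', x_2_{n+1} = x_2_n + h·x_2'.
0.500000: (-1.880000, -1.010000); f=(-0.450000, 1.718400) → (-1.952000, -0.735056)
0.660000: (-1.952000, -0.735056); f=(0.004144, 1.643360) → (-1.951337, -0.472118)
0.820000: (-1.951337, -0.472118); f=(0.446282, 1.482578) → (-1.879932, -0.234906)
(x_1(0.98), x_2(0.98)) ≈ (-1.8799, -0.2349)

-1.8799, -0.2349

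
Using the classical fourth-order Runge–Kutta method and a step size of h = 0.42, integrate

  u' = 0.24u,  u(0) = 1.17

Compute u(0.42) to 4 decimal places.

1.2941

RK4: k1 = f(s_n, u_n); k2 = f(s_n + h/2, u_n + (h/2)·k1); k3 = f(s_n + h/2, u_n + (h/2)·k2); k4 = f(s_n + h, u_n + h·k3); u_{n+1} = u_n + (h/6)·(k1 + 2k2 + 2k3 + k4).
s=0.000000, u=1.170000:
  k1 = f(0.000000, 1.170000) = 0.280800
  k2 = f(0.210000, 1.228968) = 0.294952
  k3 = f(0.210000, 1.231940) = 0.295666
  k4 = f(0.420000, 1.294180) = 0.310603
  u ← 1.170000 + (0.42/6)·(k1 + 2k2 + 2k3 + k4) = 1.294085
u(0.42) ≈ 1.2941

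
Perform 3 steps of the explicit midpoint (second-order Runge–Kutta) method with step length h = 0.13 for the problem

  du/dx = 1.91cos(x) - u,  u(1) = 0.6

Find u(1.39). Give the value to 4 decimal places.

Midpoint: k1 = f(x_n, u_n); k2 = f(x_n + h/2, u_n + (h/2)·k1); u_{n+1} = u_n + h·k2.
x=1.000000, u=0.600000:
  k1 = f(1.000000, 0.600000) = 0.431977
  k2 = f(1.065000, 0.628079) = 0.297325
  u ← 0.600000 + 0.13·0.297325 = 0.638652
x=1.130000, u=0.638652:
  k1 = f(1.130000, 0.638652) = 0.176268
  k2 = f(1.195000, 0.650110) = 0.050886
  u ← 0.638652 + 0.13·0.050886 = 0.645267
x=1.260000, u=0.645267:
  k1 = f(1.260000, 0.645267) = -0.061157
  k2 = f(1.325000, 0.641292) = -0.176534
  u ← 0.645267 + 0.13·(-0.176534) = 0.622318
u(1.39) ≈ 0.6223

0.6223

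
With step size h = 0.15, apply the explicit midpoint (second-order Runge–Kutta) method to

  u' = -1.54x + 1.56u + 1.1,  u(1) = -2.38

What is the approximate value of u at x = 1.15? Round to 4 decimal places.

-3.0931

Midpoint: k1 = f(x_n, u_n); k2 = f(x_n + h/2, u_n + (h/2)·k1); u_{n+1} = u_n + h·k2.
x=1.000000, u=-2.380000:
  k1 = f(1.000000, -2.380000) = -4.152800
  k2 = f(1.075000, -2.691460) = -4.754178
  u ← -2.380000 + 0.15·(-4.754178) = -3.093127
u(1.15) ≈ -3.0931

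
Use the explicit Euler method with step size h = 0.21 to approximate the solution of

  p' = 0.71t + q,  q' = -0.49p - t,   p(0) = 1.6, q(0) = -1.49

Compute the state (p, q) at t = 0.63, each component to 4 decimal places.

0.6490, -2.0193

Euler on (p,q): p_{n+1} = p_n + h·p', q_{n+1} = q_n + h·q'.
0.000000: (1.600000, -1.490000); f=(-1.490000, -0.784000) → (1.287100, -1.654640)
0.210000: (1.287100, -1.654640); f=(-1.505540, -0.840679) → (0.970937, -1.831183)
0.420000: (0.970937, -1.831183); f=(-1.532983, -0.895759) → (0.649010, -2.019292)
(p(0.63), q(0.63)) ≈ (0.6490, -2.0193)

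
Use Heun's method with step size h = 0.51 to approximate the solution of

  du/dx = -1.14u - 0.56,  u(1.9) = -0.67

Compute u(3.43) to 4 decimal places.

-0.5275

Heun: k1 = f(x_n, u_n); k2 = f(x_n + h, u_n + h·k1); u_{n+1} = u_n + (h/2)·(k1 + k2).
x=1.900000, u=-0.670000:
  k1 = f(1.900000, -0.670000) = 0.203800
  k2 = f(2.410000, -0.566062) = 0.085311
  u ← -0.670000 + (0.51/2)·(0.203800 + 0.085311) = -0.596277
x=2.410000, u=-0.596277:
  k1 = f(2.410000, -0.596277) = 0.119756
  k2 = f(2.920000, -0.535201) = 0.050130
  u ← -0.596277 + (0.51/2)·(0.119756 + 0.050130) = -0.552956
x=2.920000, u=-0.552956:
  k1 = f(2.920000, -0.552956) = 0.070370
  k2 = f(3.430000, -0.517067) = 0.029457
  u ← -0.552956 + (0.51/2)·(0.070370 + 0.029457) = -0.527500
u(3.43) ≈ -0.5275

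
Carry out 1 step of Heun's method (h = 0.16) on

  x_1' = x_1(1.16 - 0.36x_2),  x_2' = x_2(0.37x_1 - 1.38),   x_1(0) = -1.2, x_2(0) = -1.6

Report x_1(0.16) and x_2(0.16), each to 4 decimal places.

-1.5590, -1.1900

Heun on (x_1,x_2): k1 = f(t_n, state_n); k2 = f(t_n + h, state_n + h·k1); state_{n+1} = state_n + (h/2)·(k1 + k2).
0.000000: (-1.200000, -1.600000)
  k1 = (-2.083200, 2.918400)
  predictor → (-1.533312, -1.133056)
  k2 = (-2.404080, 2.206429)
  → (-1.558982, -1.190014)
(x_1(0.16), x_2(0.16)) ≈ (-1.5590, -1.1900)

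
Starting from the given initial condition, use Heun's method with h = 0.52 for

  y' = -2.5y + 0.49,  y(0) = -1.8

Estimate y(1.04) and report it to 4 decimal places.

-0.3969

Heun: k1 = f(t_n, y_n); k2 = f(t_n + h, y_n + h·k1); y_{n+1} = y_n + (h/2)·(k1 + k2).
t=0.000000, y=-1.800000:
  k1 = f(0.000000, -1.800000) = 4.990000
  k2 = f(0.520000, 0.794800) = -1.497000
  y ← -1.800000 + (0.52/2)·(4.990000 + (-1.497000)) = -0.891820
t=0.520000, y=-0.891820:
  k1 = f(0.520000, -0.891820) = 2.719550
  k2 = f(1.040000, 0.522346) = -0.815865
  y ← -0.891820 + (0.52/2)·(2.719550 + (-0.815865)) = -0.396862
y(1.04) ≈ -0.3969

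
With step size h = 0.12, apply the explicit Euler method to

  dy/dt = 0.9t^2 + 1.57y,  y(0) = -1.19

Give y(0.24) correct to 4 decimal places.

-1.6791

Euler: y_{n+1} = y_n + h·f(t_n, y_n).
t=0.000000, y=-1.190000: f=-1.868300 → y ← -1.190000 + 0.12·(-1.868300) = -1.414196
t=0.120000, y=-1.414196: f=-2.207328 → y ← -1.414196 + 0.12·(-2.207328) = -1.679075
y(0.24) ≈ -1.6791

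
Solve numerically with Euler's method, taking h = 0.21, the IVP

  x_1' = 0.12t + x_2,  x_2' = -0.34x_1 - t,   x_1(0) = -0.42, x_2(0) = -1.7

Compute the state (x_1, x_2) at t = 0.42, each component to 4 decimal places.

-1.1224, -1.6586

Euler on (x_1,x_2): x_1_{n+1} = x_1_n + h·x_1', x_2_{n+1} = x_2_n + h·x_2'.
0.000000: (-0.420000, -1.700000); f=(-1.700000, 0.142800) → (-0.777000, -1.670012)
0.210000: (-0.777000, -1.670012); f=(-1.644812, 0.054180) → (-1.122411, -1.658634)
(x_1(0.42), x_2(0.42)) ≈ (-1.1224, -1.6586)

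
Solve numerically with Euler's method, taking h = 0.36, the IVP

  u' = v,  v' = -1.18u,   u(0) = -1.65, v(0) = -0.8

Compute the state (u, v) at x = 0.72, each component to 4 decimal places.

Euler on (u,v): u_{n+1} = u_n + h·u', v_{n+1} = v_n + h·v'.
0.000000: (-1.650000, -0.800000); f=(-0.800000, 1.947000) → (-1.938000, -0.099080)
0.360000: (-1.938000, -0.099080); f=(-0.099080, 2.286840) → (-1.973669, 0.724182)
(u(0.72), v(0.72)) ≈ (-1.9737, 0.7242)

-1.9737, 0.7242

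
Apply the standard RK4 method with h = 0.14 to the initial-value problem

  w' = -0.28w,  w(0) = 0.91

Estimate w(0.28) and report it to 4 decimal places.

0.8414

RK4: k1 = f(t_n, w_n); k2 = f(t_n + h/2, w_n + (h/2)·k1); k3 = f(t_n + h/2, w_n + (h/2)·k2); k4 = f(t_n + h, w_n + h·k3); w_{n+1} = w_n + (h/6)·(k1 + 2k2 + 2k3 + k4).
t=0.000000, w=0.910000:
  k1 = f(0.000000, 0.910000) = -0.254800
  k2 = f(0.070000, 0.892164) = -0.249806
  k3 = f(0.070000, 0.892514) = -0.249904
  k4 = f(0.140000, 0.875013) = -0.245004
  w ← 0.910000 + (0.14/6)·(k1 + 2k2 + 2k3 + k4) = 0.875018
t=0.140000, w=0.875018:
  k1 = f(0.140000, 0.875018) = -0.245005
  k2 = f(0.210000, 0.857868) = -0.240203
  k3 = f(0.210000, 0.858204) = -0.240297
  k4 = f(0.280000, 0.841377) = -0.235585
  w ← 0.875018 + (0.14/6)·(k1 + 2k2 + 2k3 + k4) = 0.841381
w(0.28) ≈ 0.8414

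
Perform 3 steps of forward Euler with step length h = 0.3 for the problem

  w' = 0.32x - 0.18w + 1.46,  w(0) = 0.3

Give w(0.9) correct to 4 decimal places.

1.5831

Euler: w_{n+1} = w_n + h·f(x_n, w_n).
x=0.000000, w=0.300000: f=1.406000 → w ← 0.300000 + 0.3·1.406000 = 0.721800
x=0.300000, w=0.721800: f=1.426076 → w ← 0.721800 + 0.3·1.426076 = 1.149623
x=0.600000, w=1.149623: f=1.445068 → w ← 1.149623 + 0.3·1.445068 = 1.583143
w(0.9) ≈ 1.5831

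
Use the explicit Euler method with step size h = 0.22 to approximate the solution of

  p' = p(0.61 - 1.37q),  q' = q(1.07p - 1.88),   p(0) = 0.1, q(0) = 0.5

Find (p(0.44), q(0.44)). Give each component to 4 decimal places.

0.1025, 0.1859

Euler on (p,q): p_{n+1} = p_n + h·p', q_{n+1} = q_n + h·q'.
0.000000: (0.100000, 0.500000); f=(-0.007500, -0.886500) → (0.098350, 0.304970)
0.220000: (0.098350, 0.304970); f=(0.018902, -0.541250) → (0.102508, 0.185895)
(p(0.44), q(0.44)) ≈ (0.1025, 0.1859)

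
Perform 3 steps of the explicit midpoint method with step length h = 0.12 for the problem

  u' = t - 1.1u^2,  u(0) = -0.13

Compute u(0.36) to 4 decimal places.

-0.0704

Midpoint: k1 = f(t_n, u_n); k2 = f(t_n + h/2, u_n + (h/2)·k1); u_{n+1} = u_n + h·k2.
t=0.000000, u=-0.130000:
  k1 = f(0.000000, -0.130000) = -0.018590
  k2 = f(0.060000, -0.131115) = 0.041090
  u ← -0.130000 + 0.12·0.041090 = -0.125069
t=0.120000, u=-0.125069:
  k1 = f(0.120000, -0.125069) = 0.102793
  k2 = f(0.180000, -0.118902) = 0.164449
  u ← -0.125069 + 0.12·0.164449 = -0.105335
t=0.240000, u=-0.105335:
  k1 = f(0.240000, -0.105335) = 0.227795
  k2 = f(0.300000, -0.091668) = 0.290757
  u ← -0.105335 + 0.12·0.290757 = -0.070445
u(0.36) ≈ -0.0704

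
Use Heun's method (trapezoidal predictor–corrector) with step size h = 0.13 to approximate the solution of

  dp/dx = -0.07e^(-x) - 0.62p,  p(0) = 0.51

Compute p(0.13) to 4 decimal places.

0.4624

Heun: k1 = f(x_n, p_n); k2 = f(x_n + h, p_n + h·k1); p_{n+1} = p_n + (h/2)·(k1 + k2).
x=0.000000, p=0.510000:
  k1 = f(0.000000, 0.510000) = -0.386200
  k2 = f(0.130000, 0.459794) = -0.346539
  p ← 0.510000 + (0.13/2)·(-0.386200 + (-0.346539)) = 0.462372
p(0.13) ≈ 0.4624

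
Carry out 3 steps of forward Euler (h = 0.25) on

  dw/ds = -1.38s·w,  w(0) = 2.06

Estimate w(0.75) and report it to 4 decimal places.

Euler: w_{n+1} = w_n + h·f(s_n, w_n).
s=0.000000, w=2.060000: f=0.000000 → w ← 2.060000 + 0.25·0.000000 = 2.060000
s=0.250000, w=2.060000: f=-0.710700 → w ← 2.060000 + 0.25·(-0.710700) = 1.882325
s=0.500000, w=1.882325: f=-1.298804 → w ← 1.882325 + 0.25·(-1.298804) = 1.557624
w(0.75) ≈ 1.5576

1.5576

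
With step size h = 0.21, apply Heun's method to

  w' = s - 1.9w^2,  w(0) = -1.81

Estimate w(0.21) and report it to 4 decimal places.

Heun: k1 = f(s_n, w_n); k2 = f(s_n + h, w_n + h·k1); w_{n+1} = w_n + (h/2)·(k1 + k2).
s=0.000000, w=-1.810000:
  k1 = f(0.000000, -1.810000) = -6.224590
  k2 = f(0.210000, -3.117164) = -18.251750
  w ← -1.810000 + (0.21/2)·(-6.224590 + (-18.251750)) = -4.380016
w(0.21) ≈ -4.3800

-4.3800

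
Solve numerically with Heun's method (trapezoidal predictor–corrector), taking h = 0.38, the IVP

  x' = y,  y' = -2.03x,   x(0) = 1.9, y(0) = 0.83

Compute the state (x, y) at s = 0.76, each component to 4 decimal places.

Heun on (x,y): k1 = f(s_n, state_n); k2 = f(s_n + h, state_n + h·k1); state_{n+1} = state_n + (h/2)·(k1 + k2).
0.000000: (1.900000, 0.830000)
  k1 = (0.830000, -3.857000)
  predictor → (2.215400, -0.635660)
  k2 = (-0.635660, -4.497262)
  → (1.936925, -0.757310)
0.380000: (1.936925, -0.757310)
  k1 = (-0.757310, -3.931957)
  predictor → (1.649147, -2.251453)
  k2 = (-2.251453, -3.347768)
  → (1.365260, -2.140458)
(x(0.76), y(0.76)) ≈ (1.3653, -2.1405)

1.3653, -2.1405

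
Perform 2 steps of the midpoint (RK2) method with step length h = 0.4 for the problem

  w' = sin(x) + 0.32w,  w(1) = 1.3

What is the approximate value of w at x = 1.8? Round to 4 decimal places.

Midpoint: k1 = f(x_n, w_n); k2 = f(x_n + h/2, w_n + (h/2)·k1); w_{n+1} = w_n + h·k2.
x=1.000000, w=1.300000:
  k1 = f(1.000000, 1.300000) = 1.257471
  k2 = f(1.200000, 1.551494) = 1.428517
  w ← 1.300000 + 0.4·1.428517 = 1.871407
x=1.400000, w=1.871407:
  k1 = f(1.400000, 1.871407) = 1.584300
  k2 = f(1.600000, 2.188267) = 1.699819
  w ← 1.871407 + 0.4·1.699819 = 2.551334
w(1.8) ≈ 2.5513

2.5513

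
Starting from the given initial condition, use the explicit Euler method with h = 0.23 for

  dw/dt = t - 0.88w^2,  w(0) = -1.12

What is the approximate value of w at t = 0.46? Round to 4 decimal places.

Euler: w_{n+1} = w_n + h·f(t_n, w_n).
t=0.000000, w=-1.120000: f=-1.103872 → w ← -1.120000 + 0.23·(-1.103872) = -1.373891
t=0.230000, w=-1.373891: f=-1.431066 → w ← -1.373891 + 0.23·(-1.431066) = -1.703036
w(0.46) ≈ -1.7030

-1.7030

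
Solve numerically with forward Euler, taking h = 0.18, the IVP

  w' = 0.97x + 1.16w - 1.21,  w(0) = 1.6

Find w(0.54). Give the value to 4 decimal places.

Euler: w_{n+1} = w_n + h·f(x_n, w_n).
x=0.000000, w=1.600000: f=0.646000 → w ← 1.600000 + 0.18·0.646000 = 1.716280
x=0.180000, w=1.716280: f=0.955485 → w ← 1.716280 + 0.18·0.955485 = 1.888267
x=0.360000, w=1.888267: f=1.329590 → w ← 1.888267 + 0.18·1.329590 = 2.127593
w(0.54) ≈ 2.1276

2.1276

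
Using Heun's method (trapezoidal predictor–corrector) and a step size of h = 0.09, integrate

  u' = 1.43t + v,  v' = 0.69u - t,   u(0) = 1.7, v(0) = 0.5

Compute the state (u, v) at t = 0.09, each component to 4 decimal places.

Heun on (u,v): k1 = f(t_n, state_n); k2 = f(t_n + h, state_n + h·k1); state_{n+1} = state_n + (h/2)·(k1 + k2).
0.000000: (1.700000, 0.500000)
  k1 = (0.500000, 1.173000)
  predictor → (1.745000, 0.605570)
  k2 = (0.734270, 1.114050)
  → (1.755542, 0.602917)
(u(0.09), v(0.09)) ≈ (1.7555, 0.6029)

1.7555, 0.6029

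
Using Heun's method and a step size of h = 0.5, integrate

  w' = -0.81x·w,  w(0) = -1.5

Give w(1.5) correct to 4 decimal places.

Heun: k1 = f(x_n, w_n); k2 = f(x_n + h, w_n + h·k1); w_{n+1} = w_n + (h/2)·(k1 + k2).
x=0.000000, w=-1.500000:
  k1 = f(0.000000, -1.500000) = 0.000000
  k2 = f(0.500000, -1.500000) = 0.607500
  w ← -1.500000 + (0.5/2)·(0.000000 + 0.607500) = -1.348125
x=0.500000, w=-1.348125:
  k1 = f(0.500000, -1.348125) = 0.545991
  k2 = f(1.000000, -1.075130) = 0.870855
  w ← -1.348125 + (0.5/2)·(0.545991 + 0.870855) = -0.993914
x=1.000000, w=-0.993914:
  k1 = f(1.000000, -0.993914) = 0.805070
  k2 = f(1.500000, -0.591379) = 0.718525
  w ← -0.993914 + (0.5/2)·(0.805070 + 0.718525) = -0.613015
w(1.5) ≈ -0.6130

-0.6130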